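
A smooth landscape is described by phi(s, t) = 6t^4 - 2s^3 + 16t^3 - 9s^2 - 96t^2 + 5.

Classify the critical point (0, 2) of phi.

saddle point

The mixed partial ∂²phi/∂s∂t is 0, so the Hessian at any point is diag(phi_ss, phi_tt) = diag(-6(2s + 3), 24(3t^2 + 4t - 8)).
At (0, 2): H = diag(-18, 288).
The eigenvalues have opposite signs, so H is indefinite: a saddle point.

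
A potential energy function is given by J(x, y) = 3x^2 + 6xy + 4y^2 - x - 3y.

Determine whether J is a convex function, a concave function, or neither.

J is quadratic, so its Hessian is the constant matrix H = [[6, 6], [6, 8]].
det(H) = 12, tr(H) = 14.
det(H) > 0 and tr(H) > 0, so H is positive definite everywhere: convex.

convex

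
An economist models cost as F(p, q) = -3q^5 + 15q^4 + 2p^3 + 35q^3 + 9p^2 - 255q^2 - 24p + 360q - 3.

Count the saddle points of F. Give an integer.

F separates as a function of p plus a function of q, so ∇F=0 decouples.
∂F/∂p = 6(p - 1)(p + 4) = 0 at p ∈ {-4, 1}; ∂F/∂q = -15(q - 4)(q - 2)(q - 1)(q + 3) = 0 at q ∈ {-3, 1, 2, 4}.
The Hessian is diagonal: diag(F_pp, F_qq). Second derivatives: F_pp(-4)=-30, F_pp(1)=30; F_qq(-3)=2100, F_qq(1)=-180, F_qq(2)=150, F_qq(4)=-630.
Saddle points occur where the two diagonal entries have opposite signs: (-4, -3), (-4, 2), (1, 1), (1, 4). Count: 4.

4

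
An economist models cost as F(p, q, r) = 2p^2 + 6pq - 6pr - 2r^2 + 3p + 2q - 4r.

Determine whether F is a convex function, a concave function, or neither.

neither

F is quadratic, so its Hessian is the constant matrix H = [[4, 6, -6], [6, 0, 0], [-6, 0, -4]].
Leading principal minors: 4, -36, 144.
Neither pattern holds ⇒ H is indefinite ⇒ neither convex nor concave.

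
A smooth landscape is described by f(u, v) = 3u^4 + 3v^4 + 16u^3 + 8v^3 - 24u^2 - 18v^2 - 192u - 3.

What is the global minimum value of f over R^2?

-442

f(u,v) separates as P(u) + Q(v) − 3, so its minimum is min P + min Q − 3.
P'(u) = 12(u - 2)(u + 2)(u + 4) vanishes at u ∈ {-4, -2, 2}; Q'(v) = 12v(v - 1)(v + 3) vanishes at v ∈ {-3, 0, 1}.
Local minima of P (where P''>0): P(-4)=128, P(2)=-304. Local minima of Q: Q(-3)=-135, Q(1)=-7.
So the global minimum of f is P(2) + Q(-3) − 3 = -304 − 135 − 3 = -442, attained at (2, -3).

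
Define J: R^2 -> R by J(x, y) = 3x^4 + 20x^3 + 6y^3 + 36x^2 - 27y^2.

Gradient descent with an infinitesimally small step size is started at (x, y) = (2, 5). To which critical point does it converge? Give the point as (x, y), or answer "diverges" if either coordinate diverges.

J is separable, so gradient descent decouples: x follows -∂J/∂x, y follows -∂J/∂y.
∂J/∂x = 12x(x + 2)(x + 3); at x=2 this is 480, so x decreases.
∂J/∂y = 18y(y - 3); at y=5 this is 180, so y decreases.
x converges to its nearest critical value 0 (a local min of the x-part); y converges to 3. The iterate converges to (0, 3).

(0, 3)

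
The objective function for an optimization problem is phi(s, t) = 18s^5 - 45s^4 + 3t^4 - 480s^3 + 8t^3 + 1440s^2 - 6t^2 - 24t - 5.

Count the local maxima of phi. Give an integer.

phi separates as a function of s plus a function of t, so ∇phi=0 decouples.
∂phi/∂s = 90s(s - 4)(s - 2)(s + 4) = 0 at s ∈ {-4, 0, 2, 4}; ∂phi/∂t = 12(t - 1)(t + 1)(t + 2) = 0 at t ∈ {-2, -1, 1}.
The Hessian is diagonal: diag(phi_ss, phi_tt). Second derivatives: phi_ss(-4)=-17280, phi_ss(0)=2880, phi_ss(2)=-2160, phi_ss(4)=5760; phi_tt(-2)=36, phi_tt(-1)=-24, phi_tt(1)=72.
Local maxima occur where both diagonal entries negative: (-4, -1), (2, -1). Count: 2.

2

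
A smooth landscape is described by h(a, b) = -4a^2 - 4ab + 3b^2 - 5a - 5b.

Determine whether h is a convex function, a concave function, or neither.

neither

h is quadratic, so its Hessian is the constant matrix H = [[-8, -4], [-4, 6]].
det(H) = -64, tr(H) = -2.
det(H) < 0, so H is indefinite: neither convex nor concave.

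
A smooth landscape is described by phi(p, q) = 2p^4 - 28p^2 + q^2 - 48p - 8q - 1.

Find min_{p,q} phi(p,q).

-251

phi(p,q) separates as A(p) + B(q) − 1, so its minimum is min A + min B − 1.
A'(p) = 8(p - 3)(p + 1)(p + 2) vanishes at p ∈ {-2, -1, 3}; B'(q) = 2q - 8 vanishes at q ∈ {4}.
Local minima of A (where A''>0): A(-2)=16, A(3)=-234. Local minima of B: B(4)=-16.
So the global minimum of phi is A(3) + B(4) − 1 = -234 − 16 − 1 = -251, attained at (3, 4).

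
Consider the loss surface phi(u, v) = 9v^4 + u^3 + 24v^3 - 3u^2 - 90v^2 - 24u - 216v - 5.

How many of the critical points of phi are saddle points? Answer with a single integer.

3

phi separates as a function of u plus a function of v, so ∇phi=0 decouples.
∂phi/∂u = 3(u - 4)(u + 2) = 0 at u ∈ {-2, 4}; ∂phi/∂v = 36(v - 2)(v + 1)(v + 3) = 0 at v ∈ {-3, -1, 2}.
The Hessian is diagonal: diag(phi_uu, phi_vv). Second derivatives: phi_uu(-2)=-18, phi_uu(4)=18; phi_vv(-3)=360, phi_vv(-1)=-216, phi_vv(2)=540.
Saddle points occur where the two diagonal entries have opposite signs: (-2, -3), (-2, 2), (4, -1). Count: 3.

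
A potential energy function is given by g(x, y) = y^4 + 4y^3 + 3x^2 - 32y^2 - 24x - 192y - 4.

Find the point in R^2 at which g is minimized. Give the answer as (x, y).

g(x,y) separates as P(x) + Q(y) − 4, so its minimum is min P + min Q − 4.
P'(x) = 6x - 24 vanishes at x ∈ {4}; Q'(y) = 4(y - 4)(y + 3)(y + 4) vanishes at y ∈ {-4, -3, 4}.
Local minima of P (where P''>0): P(4)=-48. Local minima of Q: Q(-4)=256, Q(4)=-768.
So the global minimum of g is P(4) + Q(4) − 4 = -48 − 768 − 4 = -820, attained at (4, 4).

(4, 4)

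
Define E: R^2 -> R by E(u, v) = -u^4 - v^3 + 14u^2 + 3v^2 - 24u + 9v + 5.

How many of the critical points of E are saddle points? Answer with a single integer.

3

E separates as a function of u plus a function of v, so ∇E=0 decouples.
∂E/∂u = -4(u - 2)(u - 1)(u + 3) = 0 at u ∈ {-3, 1, 2}; ∂E/∂v = -3(v - 3)(v + 1) = 0 at v ∈ {-1, 3}.
The Hessian is diagonal: diag(E_uu, E_vv). Second derivatives: E_uu(-3)=-80, E_uu(1)=16, E_uu(2)=-20; E_vv(-1)=12, E_vv(3)=-12.
Saddle points occur where the two diagonal entries have opposite signs: (-3, -1), (1, 3), (2, -1). Count: 3.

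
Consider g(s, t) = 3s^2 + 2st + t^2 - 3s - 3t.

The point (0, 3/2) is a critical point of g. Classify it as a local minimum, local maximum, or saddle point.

The Hessian of g is constant: H = [[6, 2], [2, 2]].
det(H) = 6·2 − 2² = 8.
det(H) > 0 and tr(H) = 8 > 0, so H is positive definite and the point is a local minimum.

local minimum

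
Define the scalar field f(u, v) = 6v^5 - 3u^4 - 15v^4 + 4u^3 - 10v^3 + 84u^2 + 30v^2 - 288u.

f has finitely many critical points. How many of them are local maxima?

f separates as a function of u plus a function of v, so ∇f=0 decouples.
∂f/∂u = -12(u - 3)(u - 2)(u + 4) = 0 at u ∈ {-4, 2, 3}; ∂f/∂v = 30v(v - 2)(v - 1)(v + 1) = 0 at v ∈ {-1, 0, 1, 2}.
The Hessian is diagonal: diag(f_uu, f_vv). Second derivatives: f_uu(-4)=-504, f_uu(2)=72, f_uu(3)=-84; f_vv(-1)=-180, f_vv(0)=60, f_vv(1)=-60, f_vv(2)=180.
Local maxima occur where both diagonal entries negative: (-4, -1), (-4, 1), (3, -1), (3, 1). Count: 4.

4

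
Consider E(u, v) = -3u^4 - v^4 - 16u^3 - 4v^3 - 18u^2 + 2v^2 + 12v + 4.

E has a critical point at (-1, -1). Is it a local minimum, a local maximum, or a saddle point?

The mixed partial ∂²E/∂u∂v is 0, so the Hessian at any point is diag(E_uu, E_vv) = diag(-12(3u^2 + 8u + 3), 4(-3v^2 - 6v + 1)).
At (-1, -1): H = diag(24, 16).
Both eigenvalues are positive, so H is positive definite: a local minimum.

local minimum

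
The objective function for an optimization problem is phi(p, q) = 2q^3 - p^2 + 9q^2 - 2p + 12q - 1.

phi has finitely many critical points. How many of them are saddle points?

1

phi separates as a function of p plus a function of q, so ∇phi=0 decouples.
∂phi/∂p = -2(p + 1) = 0 at p ∈ {-1}; ∂phi/∂q = 6(q + 1)(q + 2) = 0 at q ∈ {-2, -1}.
The Hessian is diagonal: diag(phi_pp, phi_qq). Second derivatives: phi_pp(-1)=-2; phi_qq(-2)=-6, phi_qq(-1)=6.
Saddle points occur where the two diagonal entries have opposite signs: (-1, -1). Count: 1.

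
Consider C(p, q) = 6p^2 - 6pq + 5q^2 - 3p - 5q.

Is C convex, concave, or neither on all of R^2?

convex

C is quadratic, so its Hessian is the constant matrix H = [[12, -6], [-6, 10]].
det(H) = 84, tr(H) = 22.
det(H) > 0 and tr(H) > 0, so H is positive definite everywhere: convex.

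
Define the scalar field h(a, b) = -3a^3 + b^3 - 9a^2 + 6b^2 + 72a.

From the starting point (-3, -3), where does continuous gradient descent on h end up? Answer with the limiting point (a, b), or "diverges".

(-4, 0)

h is separable, so gradient descent decouples: a follows -∂h/∂a, b follows -∂h/∂b.
∂h/∂a = -9(a - 2)(a + 4); at a=-3 this is 45, so a decreases.
∂h/∂b = 3b(b + 4); at b=-3 this is -9, so b increases.
a converges to its nearest critical value -4 (a local min of the a-part); b converges to 0. The iterate converges to (-4, 0).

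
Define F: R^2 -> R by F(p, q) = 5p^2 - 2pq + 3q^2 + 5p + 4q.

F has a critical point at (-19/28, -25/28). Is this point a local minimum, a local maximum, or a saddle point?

local minimum

The Hessian of F is constant: H = [[10, -2], [-2, 6]].
det(H) = 10·6 − (-2)² = 56.
det(H) > 0 and tr(H) = 16 > 0, so H is positive definite and the point is a local minimum.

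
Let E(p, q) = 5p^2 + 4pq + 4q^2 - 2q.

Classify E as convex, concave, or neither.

convex

E is quadratic, so its Hessian is the constant matrix H = [[10, 4], [4, 8]].
det(H) = 64, tr(H) = 18.
det(H) > 0 and tr(H) > 0, so H is positive definite everywhere: convex.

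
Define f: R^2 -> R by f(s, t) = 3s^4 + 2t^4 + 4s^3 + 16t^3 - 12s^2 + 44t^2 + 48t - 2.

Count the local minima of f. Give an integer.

4

f separates as a function of s plus a function of t, so ∇f=0 decouples.
∂f/∂s = 12s(s - 1)(s + 2) = 0 at s ∈ {-2, 0, 1}; ∂f/∂t = 8(t + 1)(t + 2)(t + 3) = 0 at t ∈ {-3, -2, -1}.
The Hessian is diagonal: diag(f_ss, f_tt). Second derivatives: f_ss(-2)=72, f_ss(0)=-24, f_ss(1)=36; f_tt(-3)=16, f_tt(-2)=-8, f_tt(-1)=16.
Local minima occur where both diagonal entries positive: (-2, -3), (-2, -1), (1, -3), (1, -1). Count: 4.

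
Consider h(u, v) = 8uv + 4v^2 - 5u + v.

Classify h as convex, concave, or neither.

neither

h is quadratic, so its Hessian is the constant matrix H = [[0, 8], [8, 8]].
det(H) = -64, tr(H) = 8.
det(H) < 0, so H is indefinite: neither convex nor concave.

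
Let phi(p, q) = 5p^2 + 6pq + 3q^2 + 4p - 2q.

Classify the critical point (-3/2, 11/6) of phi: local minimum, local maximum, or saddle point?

The Hessian of phi is constant: H = [[10, 6], [6, 6]].
det(H) = 10·6 − 6² = 24.
det(H) > 0 and tr(H) = 16 > 0, so H is positive definite and the point is a local minimum.

local minimum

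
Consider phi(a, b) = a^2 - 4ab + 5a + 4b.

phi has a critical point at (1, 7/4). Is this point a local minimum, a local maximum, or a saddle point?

saddle point

The Hessian of phi is constant: H = [[2, -4], [-4, 0]].
det(H) = 2·0 − (-4)² = -16.
Since det(H) < 0, H is indefinite and the critical point is a saddle point.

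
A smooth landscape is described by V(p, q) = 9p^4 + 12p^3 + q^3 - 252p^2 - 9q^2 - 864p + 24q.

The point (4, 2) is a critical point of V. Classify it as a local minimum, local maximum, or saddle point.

The mixed partial ∂²V/∂p∂q is 0, so the Hessian at any point is diag(V_pp, V_qq) = diag(36(3p^2 + 2p - 14), 6(q - 3)).
At (4, 2): H = diag(1512, -6).
The eigenvalues have opposite signs, so H is indefinite: a saddle point.

saddle point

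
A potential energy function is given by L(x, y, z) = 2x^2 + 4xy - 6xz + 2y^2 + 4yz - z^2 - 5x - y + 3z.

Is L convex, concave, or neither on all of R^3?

L is quadratic, so its Hessian is the constant matrix H = [[4, 4, -6], [4, 4, 4], [-6, 4, -2]].
Leading principal minors: 4, 0, -400.
Neither pattern holds ⇒ H is indefinite ⇒ neither convex nor concave.

neither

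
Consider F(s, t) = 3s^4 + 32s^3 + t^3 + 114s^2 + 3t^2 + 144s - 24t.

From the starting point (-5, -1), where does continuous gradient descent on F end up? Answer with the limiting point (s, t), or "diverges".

F is separable, so gradient descent decouples: s follows -∂F/∂s, t follows -∂F/∂t.
∂F/∂s = 12(s + 1)(s + 3)(s + 4); at s=-5 this is -96, so s increases.
∂F/∂t = 3(t - 2)(t + 4); at t=-1 this is -27, so t increases.
s converges to its nearest critical value -4 (a local min of the s-part); t converges to 2. The iterate converges to (-4, 2).

(-4, 2)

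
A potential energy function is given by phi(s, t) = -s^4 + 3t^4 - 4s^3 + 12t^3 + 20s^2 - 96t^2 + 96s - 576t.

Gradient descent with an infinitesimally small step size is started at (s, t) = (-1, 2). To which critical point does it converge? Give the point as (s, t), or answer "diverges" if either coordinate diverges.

phi is separable, so gradient descent decouples: s follows -∂phi/∂s, t follows -∂phi/∂t.
∂phi/∂s = -4(s - 3)(s + 2)(s + 4); at s=-1 this is 48, so s decreases.
∂phi/∂t = 12(t - 4)(t + 3)(t + 4); at t=2 this is -720, so t increases.
s converges to its nearest critical value -2 (a local min of the s-part); t converges to 4. The iterate converges to (-2, 4).

(-2, 4)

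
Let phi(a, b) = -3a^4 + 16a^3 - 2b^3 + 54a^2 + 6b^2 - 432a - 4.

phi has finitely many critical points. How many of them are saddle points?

phi separates as a function of a plus a function of b, so ∇phi=0 decouples.
∂phi/∂a = -12(a - 4)(a - 3)(a + 3) = 0 at a ∈ {-3, 3, 4}; ∂phi/∂b = -6b(b - 2) = 0 at b ∈ {0, 2}.
The Hessian is diagonal: diag(phi_aa, phi_bb). Second derivatives: phi_aa(-3)=-504, phi_aa(3)=72, phi_aa(4)=-84; phi_bb(0)=12, phi_bb(2)=-12.
Saddle points occur where the two diagonal entries have opposite signs: (-3, 0), (3, 2), (4, 0). Count: 3.

3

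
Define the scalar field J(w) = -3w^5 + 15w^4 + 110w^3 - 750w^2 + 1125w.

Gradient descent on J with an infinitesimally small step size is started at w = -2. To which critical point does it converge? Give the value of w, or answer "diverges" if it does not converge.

-5

J'(w) = -15(w - 5)(w - 3)(w - 1)(w + 5), so J'(-2) = 4725.
Gradient descent moves in the -J' direction, i.e. w is decreasing.
The nearest critical point in that direction is w = -5, where J'' = 7200 > 0 (a local minimum). The iterate converges there.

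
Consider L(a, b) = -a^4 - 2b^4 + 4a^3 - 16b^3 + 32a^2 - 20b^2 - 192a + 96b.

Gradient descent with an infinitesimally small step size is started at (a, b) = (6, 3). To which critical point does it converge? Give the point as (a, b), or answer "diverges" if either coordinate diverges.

L is separable, so gradient descent decouples: a follows -∂L/∂a, b follows -∂L/∂b.
∂L/∂a = -4(a - 4)(a - 3)(a + 4); at a=6 this is -240, so a increases.
∂L/∂b = -8(b - 1)(b + 3)(b + 4); at b=3 this is -672, so b increases.
The a-coordinate has no critical point in that direction and runs off to infinity.

diverges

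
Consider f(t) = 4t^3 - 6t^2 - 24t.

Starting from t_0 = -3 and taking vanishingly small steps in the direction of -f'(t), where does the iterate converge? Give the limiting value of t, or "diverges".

diverges

f'(t) = 12(t - 2)(t + 1), so f'(-3) = 120.
Gradient descent moves in the -f' direction, i.e. t is decreasing.
There is no critical point below t=-3, and f' keeps the same sign, so the iterate runs off to −∞.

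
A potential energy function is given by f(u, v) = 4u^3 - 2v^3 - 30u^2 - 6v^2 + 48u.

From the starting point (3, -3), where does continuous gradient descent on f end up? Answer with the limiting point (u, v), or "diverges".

(4, -2)

f is separable, so gradient descent decouples: u follows -∂f/∂u, v follows -∂f/∂v.
∂f/∂u = 12(u - 4)(u - 1); at u=3 this is -24, so u increases.
∂f/∂v = -6v(v + 2); at v=-3 this is -18, so v increases.
u converges to its nearest critical value 4 (a local min of the u-part); v converges to -2. The iterate converges to (4, -2).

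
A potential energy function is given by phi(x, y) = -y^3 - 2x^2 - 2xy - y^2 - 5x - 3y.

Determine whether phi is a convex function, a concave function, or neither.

The term -y^3 is cubic, so the Hessian is not constant.
∂²phi/∂y² = -6y - 2, which takes both signs as y varies (negative for sufficiently large y). A diagonal entry of the Hessian changing sign means the Hessian is neither positive- nor negative-semidefinite on all of R^2.

neither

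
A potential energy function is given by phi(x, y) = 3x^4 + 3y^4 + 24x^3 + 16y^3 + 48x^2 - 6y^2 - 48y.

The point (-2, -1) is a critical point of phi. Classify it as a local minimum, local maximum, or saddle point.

The mixed partial ∂²phi/∂x∂y is 0, so the Hessian at any point is diag(phi_xx, phi_yy) = diag(12(3x^2 + 12x + 8), 12(3y^2 + 8y - 1)).
At (-2, -1): H = diag(-48, -72).
Both eigenvalues are negative, so H is negative definite: a local maximum.

local maximum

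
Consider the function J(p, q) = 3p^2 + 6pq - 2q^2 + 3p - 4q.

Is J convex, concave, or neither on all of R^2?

J is quadratic, so its Hessian is the constant matrix H = [[6, 6], [6, -4]].
det(H) = -60, tr(H) = 2.
det(H) < 0, so H is indefinite: neither convex nor concave.

neither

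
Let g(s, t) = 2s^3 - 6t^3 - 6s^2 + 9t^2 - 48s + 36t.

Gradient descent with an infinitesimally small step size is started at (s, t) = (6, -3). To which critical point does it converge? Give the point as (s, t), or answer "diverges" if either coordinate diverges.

(4, -1)

g is separable, so gradient descent decouples: s follows -∂g/∂s, t follows -∂g/∂t.
∂g/∂s = 6(s - 4)(s + 2); at s=6 this is 96, so s decreases.
∂g/∂t = -18(t - 2)(t + 1); at t=-3 this is -180, so t increases.
s converges to its nearest critical value 4 (a local min of the s-part); t converges to -1. The iterate converges to (4, -1).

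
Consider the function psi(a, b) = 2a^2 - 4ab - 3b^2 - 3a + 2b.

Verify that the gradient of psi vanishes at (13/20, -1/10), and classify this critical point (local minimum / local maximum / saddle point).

∇psi = (4a - 4b - 3, -4a - 6b + 2); substituting (13/20, -1/10) gives ∇psi = (0, 0), so (13/20, -1/10) is indeed a critical point.
The Hessian of psi is constant: H = [[4, -4], [-4, -6]].
det(H) = 4·(-6) − (-4)² = -40.
Since det(H) < 0, H is indefinite and the critical point is a saddle point.

saddle point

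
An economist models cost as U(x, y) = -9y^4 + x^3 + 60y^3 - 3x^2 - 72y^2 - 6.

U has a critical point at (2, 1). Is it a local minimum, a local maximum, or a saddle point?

The mixed partial ∂²U/∂x∂y is 0, so the Hessian at any point is diag(U_xx, U_yy) = diag(6(x - 1), 36(-3y^2 + 10y - 4)).
At (2, 1): H = diag(6, 108).
Both eigenvalues are positive, so H is positive definite: a local minimum.

local minimum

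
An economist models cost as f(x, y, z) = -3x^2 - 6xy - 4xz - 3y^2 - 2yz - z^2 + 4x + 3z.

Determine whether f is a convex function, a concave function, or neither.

neither

f is quadratic, so its Hessian is the constant matrix H = [[-6, -6, -4], [-6, -6, -2], [-4, -2, -2]].
Leading principal minors: -6, 0, 24.
Neither pattern holds ⇒ H is indefinite ⇒ neither convex nor concave.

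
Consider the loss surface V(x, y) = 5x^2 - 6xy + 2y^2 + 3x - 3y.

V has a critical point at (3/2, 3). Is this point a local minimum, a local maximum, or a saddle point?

local minimum

The Hessian of V is constant: H = [[10, -6], [-6, 4]].
det(H) = 10·4 − (-6)² = 4.
det(H) > 0 and tr(H) = 14 > 0, so H is positive definite and the point is a local minimum.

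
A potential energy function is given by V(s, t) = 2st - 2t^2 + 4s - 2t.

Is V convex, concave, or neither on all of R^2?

V is quadratic, so its Hessian is the constant matrix H = [[0, 2], [2, -4]].
det(H) = -4, tr(H) = -4.
det(H) < 0, so H is indefinite: neither convex nor concave.

neither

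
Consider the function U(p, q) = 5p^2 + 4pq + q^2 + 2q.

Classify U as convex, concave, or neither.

U is quadratic, so its Hessian is the constant matrix H = [[10, 4], [4, 2]].
det(H) = 4, tr(H) = 12.
det(H) > 0 and tr(H) > 0, so H is positive definite everywhere: convex.

convex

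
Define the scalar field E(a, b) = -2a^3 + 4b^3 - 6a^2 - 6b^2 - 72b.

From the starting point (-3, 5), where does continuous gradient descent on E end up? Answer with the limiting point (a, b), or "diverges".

(-2, 3)

E is separable, so gradient descent decouples: a follows -∂E/∂a, b follows -∂E/∂b.
∂E/∂a = -6a(a + 2); at a=-3 this is -18, so a increases.
∂E/∂b = 12(b - 3)(b + 2); at b=5 this is 168, so b decreases.
a converges to its nearest critical value -2 (a local min of the a-part); b converges to 3. The iterate converges to (-2, 3).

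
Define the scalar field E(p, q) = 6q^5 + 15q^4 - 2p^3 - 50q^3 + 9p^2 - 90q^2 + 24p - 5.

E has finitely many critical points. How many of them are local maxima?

E separates as a function of p plus a function of q, so ∇E=0 decouples.
∂E/∂p = -6(p - 4)(p + 1) = 0 at p ∈ {-1, 4}; ∂E/∂q = 30q(q - 2)(q + 1)(q + 3) = 0 at q ∈ {-3, -1, 0, 2}.
The Hessian is diagonal: diag(E_pp, E_qq). Second derivatives: E_pp(-1)=30, E_pp(4)=-30; E_qq(-3)=-900, E_qq(-1)=180, E_qq(0)=-180, E_qq(2)=900.
Local maxima occur where both diagonal entries negative: (4, -3), (4, 0). Count: 2.

2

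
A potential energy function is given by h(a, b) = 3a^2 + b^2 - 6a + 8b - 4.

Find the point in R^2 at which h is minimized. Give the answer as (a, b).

(1, -4)

h(a,b) separates as P(a) + Q(b) − 4, so its minimum is min P + min Q − 4.
P'(a) = 6a - 6 vanishes at a ∈ {1}; Q'(b) = 2b + 8 vanishes at b ∈ {-4}.
Local minima of P (where P''>0): P(1)=-3. Local minima of Q: Q(-4)=-16.
So the global minimum of h is P(1) + Q(-4) − 4 = -3 − 16 − 4 = -23, attained at (1, -4).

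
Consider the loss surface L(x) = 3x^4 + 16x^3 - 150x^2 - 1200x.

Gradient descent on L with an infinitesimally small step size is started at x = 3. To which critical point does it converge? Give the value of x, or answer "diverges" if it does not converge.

L'(x) = 12(x - 5)(x + 4)(x + 5), so L'(3) = -1344.
Gradient descent moves in the -L' direction, i.e. x is increasing.
The nearest critical point in that direction is x = 5, where L'' = 1080 > 0 (a local minimum). The iterate converges there.

5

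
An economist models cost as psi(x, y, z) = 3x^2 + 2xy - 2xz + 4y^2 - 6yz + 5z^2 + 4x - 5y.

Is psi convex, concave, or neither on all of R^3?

psi is quadratic, so its Hessian is the constant matrix H = [[6, 2, -2], [2, 8, -6], [-2, -6, 10]].
Leading principal minors: 6, 44, 240.
All positive ⇒ H ≻ 0 ⇒ convex.

convex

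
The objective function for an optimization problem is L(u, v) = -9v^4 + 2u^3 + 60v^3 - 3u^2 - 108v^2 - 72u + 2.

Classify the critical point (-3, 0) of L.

The mixed partial ∂²L/∂u∂v is 0, so the Hessian at any point is diag(L_uu, L_vv) = diag(6(2u - 1), 36(-3v^2 + 10v - 6)).
At (-3, 0): H = diag(-42, -216).
Both eigenvalues are negative, so H is negative definite: a local maximum.

local maximum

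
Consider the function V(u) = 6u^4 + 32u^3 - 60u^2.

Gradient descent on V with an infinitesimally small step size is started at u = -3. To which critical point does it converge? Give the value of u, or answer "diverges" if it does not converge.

V'(u) = 24u(u - 1)(u + 5), so V'(-3) = 576.
Gradient descent moves in the -V' direction, i.e. u is decreasing.
The nearest critical point in that direction is u = -5, where V'' = 720 > 0 (a local minimum). The iterate converges there.

-5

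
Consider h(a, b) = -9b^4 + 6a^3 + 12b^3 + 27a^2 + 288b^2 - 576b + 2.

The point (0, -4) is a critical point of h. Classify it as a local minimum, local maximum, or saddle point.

The mixed partial ∂²h/∂a∂b is 0, so the Hessian at any point is diag(h_aa, h_bb) = diag(18(2a + 3), 36(-3b^2 + 2b + 16)).
At (0, -4): H = diag(54, -1440).
The eigenvalues have opposite signs, so H is indefinite: a saddle point.

saddle point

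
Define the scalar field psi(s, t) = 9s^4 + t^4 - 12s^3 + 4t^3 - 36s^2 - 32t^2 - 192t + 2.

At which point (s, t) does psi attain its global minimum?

psi(s,t) separates as P(s) + Q(t) + 2, so its minimum is min P + min Q + 2.
P'(s) = 36s(s - 2)(s + 1) vanishes at s ∈ {-1, 0, 2}; Q'(t) = 4(t - 4)(t + 3)(t + 4) vanishes at t ∈ {-4, -3, 4}.
Local minima of P (where P''>0): P(-1)=-15, P(2)=-96. Local minima of Q: Q(-4)=256, Q(4)=-768.
So the global minimum of psi is P(2) + Q(4) + 2 = -96 − 768 + 2 = -862, attained at (2, 4).

(2, 4)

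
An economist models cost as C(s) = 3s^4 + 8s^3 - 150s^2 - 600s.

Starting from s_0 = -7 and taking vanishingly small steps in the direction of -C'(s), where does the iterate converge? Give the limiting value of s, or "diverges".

C'(s) = 12(s - 5)(s + 2)(s + 5), so C'(-7) = -1440.
Gradient descent moves in the -C' direction, i.e. s is increasing.
The nearest critical point in that direction is s = -5, where C'' = 360 > 0 (a local minimum). The iterate converges there.

-5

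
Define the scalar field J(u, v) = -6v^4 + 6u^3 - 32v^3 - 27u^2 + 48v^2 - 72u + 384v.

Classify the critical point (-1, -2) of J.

saddle point

The mixed partial ∂²J/∂u∂v is 0, so the Hessian at any point is diag(J_uu, J_vv) = diag(18(2u - 3), 24(-3v^2 - 8v + 4)).
At (-1, -2): H = diag(-90, 192).
The eigenvalues have opposite signs, so H is indefinite: a saddle point.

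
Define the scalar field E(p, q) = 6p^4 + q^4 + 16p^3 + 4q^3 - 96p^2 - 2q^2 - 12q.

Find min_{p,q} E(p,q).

E(p,q) separates as A(p) + B(q), so its minimum is min A + min B.
A'(p) = 24p(p - 2)(p + 4) vanishes at p ∈ {-4, 0, 2}; B'(q) = 4(q - 1)(q + 1)(q + 3) vanishes at q ∈ {-3, -1, 1}.
Local minima of A (where A''>0): A(-4)=-1024, A(2)=-160. Local minima of B: B(-3)=-9, B(1)=-9.
So the global minimum of E is A(-4) + B(-3) = -1024 − 9 = -1033, attained at (-4, -3).

-1033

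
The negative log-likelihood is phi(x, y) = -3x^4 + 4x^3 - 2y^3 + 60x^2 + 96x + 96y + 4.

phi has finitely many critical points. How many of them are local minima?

1

phi separates as a function of x plus a function of y, so ∇phi=0 decouples.
∂phi/∂x = -12(x - 4)(x + 1)(x + 2) = 0 at x ∈ {-2, -1, 4}; ∂phi/∂y = -6(y - 4)(y + 4) = 0 at y ∈ {-4, 4}.
The Hessian is diagonal: diag(phi_xx, phi_yy). Second derivatives: phi_xx(-2)=-72, phi_xx(-1)=60, phi_xx(4)=-360; phi_yy(-4)=48, phi_yy(4)=-48.
Local minima occur where both diagonal entries positive: (-1, -4). Count: 1.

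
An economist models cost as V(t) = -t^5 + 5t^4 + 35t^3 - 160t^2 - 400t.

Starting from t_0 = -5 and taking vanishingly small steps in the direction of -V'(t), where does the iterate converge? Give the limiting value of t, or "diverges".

V'(t) = -5(t - 5)(t - 4)(t + 1)(t + 4), so V'(-5) = -1800.
Gradient descent moves in the -V' direction, i.e. t is increasing.
The nearest critical point in that direction is t = -4, where V'' = 1080 > 0 (a local minimum). The iterate converges there.

-4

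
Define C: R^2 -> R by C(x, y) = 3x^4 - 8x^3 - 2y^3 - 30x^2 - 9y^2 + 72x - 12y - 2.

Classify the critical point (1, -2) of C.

The mixed partial ∂²C/∂x∂y is 0, so the Hessian at any point is diag(C_xx, C_yy) = diag(12(3x^2 - 4x - 5), -6(2y + 3)).
At (1, -2): H = diag(-72, 6).
The eigenvalues have opposite signs, so H is indefinite: a saddle point.

saddle point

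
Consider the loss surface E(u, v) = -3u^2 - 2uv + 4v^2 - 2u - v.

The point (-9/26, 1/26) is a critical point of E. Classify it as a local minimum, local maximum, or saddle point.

The Hessian of E is constant: H = [[-6, -2], [-2, 8]].
det(H) = (-6)·8 − (-2)² = -52.
Since det(H) < 0, H is indefinite and the critical point is a saddle point.

saddle point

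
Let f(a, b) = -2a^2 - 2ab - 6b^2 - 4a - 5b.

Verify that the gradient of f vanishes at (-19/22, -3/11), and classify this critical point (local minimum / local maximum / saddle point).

local maximum

∇f = (-4a - 2b - 4, -2a - 12b - 5); substituting (-19/22, -3/11) gives ∇f = (0, 0), so (-19/22, -3/11) is indeed a critical point.
The Hessian of f is constant: H = [[-4, -2], [-2, -12]].
det(H) = (-4)·(-12) − (-2)² = 44.
det(H) > 0 and tr(H) = -16 < 0, so H is negative definite and the point is a local maximum.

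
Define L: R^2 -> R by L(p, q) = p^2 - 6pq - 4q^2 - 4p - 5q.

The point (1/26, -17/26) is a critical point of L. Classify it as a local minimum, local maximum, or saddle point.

saddle point

The Hessian of L is constant: H = [[2, -6], [-6, -8]].
det(H) = 2·(-8) − (-6)² = -52.
Since det(H) < 0, H is indefinite and the critical point is a saddle point.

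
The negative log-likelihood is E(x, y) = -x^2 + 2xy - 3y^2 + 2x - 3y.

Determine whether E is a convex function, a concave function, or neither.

E is quadratic, so its Hessian is the constant matrix H = [[-2, 2], [2, -6]].
det(H) = 8, tr(H) = -8.
det(H) > 0 and tr(H) < 0, so H is negative definite everywhere: concave.

concave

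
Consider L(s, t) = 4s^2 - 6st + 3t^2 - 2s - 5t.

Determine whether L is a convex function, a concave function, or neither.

convex

L is quadratic, so its Hessian is the constant matrix H = [[8, -6], [-6, 6]].
det(H) = 12, tr(H) = 14.
det(H) > 0 and tr(H) > 0, so H is positive definite everywhere: convex.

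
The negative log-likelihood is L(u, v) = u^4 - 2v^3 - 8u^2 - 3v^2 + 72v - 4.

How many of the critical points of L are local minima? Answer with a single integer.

2

L separates as a function of u plus a function of v, so ∇L=0 decouples.
∂L/∂u = 4u(u - 2)(u + 2) = 0 at u ∈ {-2, 0, 2}; ∂L/∂v = -6(v - 3)(v + 4) = 0 at v ∈ {-4, 3}.
The Hessian is diagonal: diag(L_uu, L_vv). Second derivatives: L_uu(-2)=32, L_uu(0)=-16, L_uu(2)=32; L_vv(-4)=42, L_vv(3)=-42.
Local minima occur where both diagonal entries positive: (-2, -4), (2, -4). Count: 2.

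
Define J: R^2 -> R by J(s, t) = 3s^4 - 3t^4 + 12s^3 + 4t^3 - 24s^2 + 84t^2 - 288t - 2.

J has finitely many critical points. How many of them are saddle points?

J separates as a function of s plus a function of t, so ∇J=0 decouples.
∂J/∂s = 12s(s - 1)(s + 4) = 0 at s ∈ {-4, 0, 1}; ∂J/∂t = -12(t - 3)(t - 2)(t + 4) = 0 at t ∈ {-4, 2, 3}.
The Hessian is diagonal: diag(J_ss, J_tt). Second derivatives: J_ss(-4)=240, J_ss(0)=-48, J_ss(1)=60; J_tt(-4)=-504, J_tt(2)=72, J_tt(3)=-84.
Saddle points occur where the two diagonal entries have opposite signs: (-4, -4), (-4, 3), (0, 2), (1, -4), (1, 3). Count: 5.

5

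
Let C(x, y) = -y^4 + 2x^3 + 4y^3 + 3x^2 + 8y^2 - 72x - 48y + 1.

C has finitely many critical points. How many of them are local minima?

C separates as a function of x plus a function of y, so ∇C=0 decouples.
∂C/∂x = 6(x - 3)(x + 4) = 0 at x ∈ {-4, 3}; ∂C/∂y = -4(y - 3)(y - 2)(y + 2) = 0 at y ∈ {-2, 2, 3}.
The Hessian is diagonal: diag(C_xx, C_yy). Second derivatives: C_xx(-4)=-42, C_xx(3)=42; C_yy(-2)=-80, C_yy(2)=16, C_yy(3)=-20.
Local minima occur where both diagonal entries positive: (3, 2). Count: 1.

1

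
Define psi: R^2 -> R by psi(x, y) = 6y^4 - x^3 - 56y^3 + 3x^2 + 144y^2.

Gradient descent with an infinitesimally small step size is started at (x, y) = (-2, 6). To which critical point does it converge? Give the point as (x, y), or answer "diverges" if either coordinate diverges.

psi is separable, so gradient descent decouples: x follows -∂psi/∂x, y follows -∂psi/∂y.
∂psi/∂x = -3x(x - 2); at x=-2 this is -24, so x increases.
∂psi/∂y = 24y(y - 4)(y - 3); at y=6 this is 864, so y decreases.
x converges to its nearest critical value 0 (a local min of the x-part); y converges to 4. The iterate converges to (0, 4).

(0, 4)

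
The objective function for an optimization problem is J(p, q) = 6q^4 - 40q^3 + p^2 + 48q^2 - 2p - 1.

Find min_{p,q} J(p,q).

J(p,q) separates as A(p) + B(q) − 1, so its minimum is min A + min B − 1.
A'(p) = 2p - 2 vanishes at p ∈ {1}; B'(q) = 24q(q - 4)(q - 1) vanishes at q ∈ {0, 1, 4}.
Local minima of A (where A''>0): A(1)=-1. Local minima of B: B(0)=0, B(4)=-256.
So the global minimum of J is A(1) + B(4) − 1 = -1 − 256 − 1 = -258, attained at (1, 4).

-258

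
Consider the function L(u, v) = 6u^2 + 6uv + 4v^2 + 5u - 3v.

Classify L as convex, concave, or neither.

L is quadratic, so its Hessian is the constant matrix H = [[12, 6], [6, 8]].
det(H) = 60, tr(H) = 20.
det(H) > 0 and tr(H) > 0, so H is positive definite everywhere: convex.

convex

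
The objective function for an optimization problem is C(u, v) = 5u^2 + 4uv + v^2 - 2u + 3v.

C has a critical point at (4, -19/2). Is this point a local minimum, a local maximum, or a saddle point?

The Hessian of C is constant: H = [[10, 4], [4, 2]].
det(H) = 10·2 − 4² = 4.
det(H) > 0 and tr(H) = 12 > 0, so H is positive definite and the point is a local minimum.

local minimum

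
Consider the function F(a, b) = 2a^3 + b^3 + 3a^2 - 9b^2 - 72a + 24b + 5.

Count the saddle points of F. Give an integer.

2

F separates as a function of a plus a function of b, so ∇F=0 decouples.
∂F/∂a = 6(a - 3)(a + 4) = 0 at a ∈ {-4, 3}; ∂F/∂b = 3(b - 4)(b - 2) = 0 at b ∈ {2, 4}.
The Hessian is diagonal: diag(F_aa, F_bb). Second derivatives: F_aa(-4)=-42, F_aa(3)=42; F_bb(2)=-6, F_bb(4)=6.
Saddle points occur where the two diagonal entries have opposite signs: (-4, 4), (3, 2). Count: 2.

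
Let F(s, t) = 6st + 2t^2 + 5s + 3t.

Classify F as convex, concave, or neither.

neither

F is quadratic, so its Hessian is the constant matrix H = [[0, 6], [6, 4]].
det(H) = -36, tr(H) = 4.
det(H) < 0, so H is indefinite: neither convex nor concave.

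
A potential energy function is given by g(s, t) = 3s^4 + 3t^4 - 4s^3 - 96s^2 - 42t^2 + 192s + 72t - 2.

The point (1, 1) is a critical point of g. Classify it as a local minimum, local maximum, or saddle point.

local maximum

The mixed partial ∂²g/∂s∂t is 0, so the Hessian at any point is diag(g_ss, g_tt) = diag(12(3s^2 - 2s - 16), 12(3t^2 - 7)).
At (1, 1): H = diag(-180, -48).
Both eigenvalues are negative, so H is negative definite: a local maximum.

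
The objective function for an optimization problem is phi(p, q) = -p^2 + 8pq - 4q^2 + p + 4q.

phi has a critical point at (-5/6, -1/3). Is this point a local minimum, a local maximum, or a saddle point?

saddle point

The Hessian of phi is constant: H = [[-2, 8], [8, -8]].
det(H) = (-2)·(-8) − 8² = -48.
Since det(H) < 0, H is indefinite and the critical point is a saddle point.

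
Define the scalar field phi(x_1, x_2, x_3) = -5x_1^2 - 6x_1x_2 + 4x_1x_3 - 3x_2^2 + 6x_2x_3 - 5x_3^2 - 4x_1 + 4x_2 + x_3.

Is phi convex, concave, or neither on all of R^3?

phi is quadratic, so its Hessian is the constant matrix H = [[-10, -6, 4], [-6, -6, 6], [4, 6, -10]].
Leading principal minors: -10, 24, -72.
Signs alternate −, +, − ⇒ H ≺ 0 ⇒ concave.

concave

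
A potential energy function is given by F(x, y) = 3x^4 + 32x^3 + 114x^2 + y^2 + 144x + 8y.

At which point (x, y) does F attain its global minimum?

(-1, -4)

F(x,y) separates as P(x) + Q(y), so its minimum is min P + min Q.
P'(x) = 12(x + 1)(x + 3)(x + 4) vanishes at x ∈ {-4, -3, -1}; Q'(y) = 2y + 8 vanishes at y ∈ {-4}.
Local minima of P (where P''>0): P(-4)=-32, P(-1)=-59. Local minima of Q: Q(-4)=-16.
So the global minimum of F is P(-1) + Q(-4) = -59 − 16 = -75, attained at (-1, -4).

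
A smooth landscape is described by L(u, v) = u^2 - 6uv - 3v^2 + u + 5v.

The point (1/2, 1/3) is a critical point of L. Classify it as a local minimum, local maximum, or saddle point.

saddle point

The Hessian of L is constant: H = [[2, -6], [-6, -6]].
det(H) = 2·(-6) − (-6)² = -48.
Since det(H) < 0, H is indefinite and the critical point is a saddle point.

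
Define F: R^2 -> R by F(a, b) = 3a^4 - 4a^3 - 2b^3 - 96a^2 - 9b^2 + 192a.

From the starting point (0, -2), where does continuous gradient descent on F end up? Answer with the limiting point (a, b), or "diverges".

(-4, -3)

F is separable, so gradient descent decouples: a follows -∂F/∂a, b follows -∂F/∂b.
∂F/∂a = 12(a - 4)(a - 1)(a + 4); at a=0 this is 192, so a decreases.
∂F/∂b = -6b(b + 3); at b=-2 this is 12, so b decreases.
a converges to its nearest critical value -4 (a local min of the a-part); b converges to -3. The iterate converges to (-4, -3).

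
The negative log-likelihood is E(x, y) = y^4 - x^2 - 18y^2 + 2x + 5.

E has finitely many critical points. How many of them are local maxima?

1

E separates as a function of x plus a function of y, so ∇E=0 decouples.
∂E/∂x = -2(x - 1) = 0 at x ∈ {1}; ∂E/∂y = 4y(y - 3)(y + 3) = 0 at y ∈ {-3, 0, 3}.
The Hessian is diagonal: diag(E_xx, E_yy). Second derivatives: E_xx(1)=-2; E_yy(-3)=72, E_yy(0)=-36, E_yy(3)=72.
Local maxima occur where both diagonal entries negative: (1, 0). Count: 1.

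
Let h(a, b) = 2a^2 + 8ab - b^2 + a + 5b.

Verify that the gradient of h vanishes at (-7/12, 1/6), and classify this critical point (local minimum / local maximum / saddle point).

∇h = (4a + 8b + 1, 8a - 2b + 5); substituting (-7/12, 1/6) gives ∇h = (0, 0), so (-7/12, 1/6) is indeed a critical point.
The Hessian of h is constant: H = [[4, 8], [8, -2]].
det(H) = 4·(-2) − 8² = -72.
Since det(H) < 0, H is indefinite and the critical point is a saddle point.

saddle point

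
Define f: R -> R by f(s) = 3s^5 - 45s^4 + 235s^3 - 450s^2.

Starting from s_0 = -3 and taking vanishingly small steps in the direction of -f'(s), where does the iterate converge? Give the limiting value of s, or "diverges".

f'(s) = 15s(s - 5)(s - 4)(s - 3), so f'(-3) = 15120.
Gradient descent moves in the -f' direction, i.e. s is decreasing.
There is no critical point below s=-3, and f' keeps the same sign, so the iterate runs off to −∞.

diverges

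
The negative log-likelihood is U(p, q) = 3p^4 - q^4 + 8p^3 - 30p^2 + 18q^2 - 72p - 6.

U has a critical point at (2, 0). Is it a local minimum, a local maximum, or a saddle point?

The mixed partial ∂²U/∂p∂q is 0, so the Hessian at any point is diag(U_pp, U_qq) = diag(12(3p^2 + 4p - 5), 12(-q^2 + 3)).
At (2, 0): H = diag(180, 36).
Both eigenvalues are positive, so H is positive definite: a local minimum.

local minimum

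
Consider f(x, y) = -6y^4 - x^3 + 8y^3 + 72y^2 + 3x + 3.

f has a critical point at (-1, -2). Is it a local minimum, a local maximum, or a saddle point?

saddle point

The mixed partial ∂²f/∂x∂y is 0, so the Hessian at any point is diag(f_xx, f_yy) = diag(-6x, 24(-3y^2 + 2y + 6)).
At (-1, -2): H = diag(6, -240).
The eigenvalues have opposite signs, so H is indefinite: a saddle point.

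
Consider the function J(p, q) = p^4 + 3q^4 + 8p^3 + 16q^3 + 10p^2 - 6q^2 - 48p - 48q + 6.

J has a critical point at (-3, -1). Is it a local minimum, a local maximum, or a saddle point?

The mixed partial ∂²J/∂p∂q is 0, so the Hessian at any point is diag(J_pp, J_qq) = diag(4(3p^2 + 12p + 5), 12(3q^2 + 8q - 1)).
At (-3, -1): H = diag(-16, -72).
Both eigenvalues are negative, so H is negative definite: a local maximum.

local maximum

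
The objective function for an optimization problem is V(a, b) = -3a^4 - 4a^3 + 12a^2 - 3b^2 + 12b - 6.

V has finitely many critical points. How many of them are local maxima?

2

V separates as a function of a plus a function of b, so ∇V=0 decouples.
∂V/∂a = -12a(a - 1)(a + 2) = 0 at a ∈ {-2, 0, 1}; ∂V/∂b = -6(b - 2) = 0 at b ∈ {2}.
The Hessian is diagonal: diag(V_aa, V_bb). Second derivatives: V_aa(-2)=-72, V_aa(0)=24, V_aa(1)=-36; V_bb(2)=-6.
Local maxima occur where both diagonal entries negative: (-2, 2), (1, 2). Count: 2.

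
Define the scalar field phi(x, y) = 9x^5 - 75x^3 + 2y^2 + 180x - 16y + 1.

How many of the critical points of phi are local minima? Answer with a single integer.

2

phi separates as a function of x plus a function of y, so ∇phi=0 decouples.
∂phi/∂x = 45(x - 2)(x - 1)(x + 1)(x + 2) = 0 at x ∈ {-2, -1, 1, 2}; ∂phi/∂y = 4(y - 4) = 0 at y ∈ {4}.
The Hessian is diagonal: diag(phi_xx, phi_yy). Second derivatives: phi_xx(-2)=-540, phi_xx(-1)=270, phi_xx(1)=-270, phi_xx(2)=540; phi_yy(4)=4.
Local minima occur where both diagonal entries positive: (-1, 4), (2, 4). Count: 2.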